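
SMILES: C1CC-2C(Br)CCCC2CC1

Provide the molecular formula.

C10H17Br

Heavy atoms from the SMILES: 1 Br, 10 C.
Implicit hydrogens by atom environment:
  7 × C: 2 H each → 14
  3 × C: 1 H each → 3
  1 × Br: no H
  Total hydrogens = 17.
Molecular formula: C10H17Br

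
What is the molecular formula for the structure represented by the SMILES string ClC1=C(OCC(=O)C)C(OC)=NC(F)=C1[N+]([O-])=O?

C9H8ClFN2O5

Heavy atoms from the SMILES: 9 C, 1 Cl, 1 F, 2 N, 5 O.
Implicit hydrogens by atom environment:
  5 × C (aromatic): no H
  4 × O: no H
  2 × C: 3 H each → 6
  1 × C: 2 H
  1 × C: no H
  1 × Cl: no H
  1 × F: no H
  1 × N (aromatic): no H
  1 × N (charge +1): no H
  1 × O (charge -1): no H
  Total hydrogens = 8.
Molecular formula: C9H8ClFN2O5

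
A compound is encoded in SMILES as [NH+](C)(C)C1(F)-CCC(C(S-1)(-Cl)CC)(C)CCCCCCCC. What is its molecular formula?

C18H36ClFNS+

Heavy atoms from the SMILES: 18 C, 1 Cl, 1 F, 1 N, 1 S.
Implicit hydrogens by atom environment:
  10 × C: 2 H each → 20
  5 × C: 3 H each → 15
  3 × C: no H
  1 × Cl: no H
  1 × F: no H
  1 × N (charge +1): 1 H
  1 × S: no H
  Total hydrogens = 36.
Net charge +1.
Molecular formula: C18H36ClFNS+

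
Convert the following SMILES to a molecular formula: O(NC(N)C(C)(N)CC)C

Heavy atoms from the SMILES: 6 C, 3 N, 1 O.
Implicit hydrogens by atom environment:
  3 × C: 3 H each → 9
  2 × N: 2 H each → 4
  1 × C: 2 H
  1 × C: 1 H
  1 × C: no H
  1 × N: 1 H
  1 × O: no H
  Total hydrogens = 17.
Molecular formula: C6H17N3O

C6H17N3O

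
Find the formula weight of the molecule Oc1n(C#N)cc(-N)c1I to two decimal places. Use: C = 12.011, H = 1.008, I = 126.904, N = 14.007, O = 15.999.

249.01

Molecular formula: C5H4IN3O.
M = 5×12.011 + 4×1.008 + 1×126.904 + 3×14.007 + 1×15.999 = 249.01 g/mol.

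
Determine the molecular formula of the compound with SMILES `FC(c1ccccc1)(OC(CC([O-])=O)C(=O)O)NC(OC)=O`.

Heavy atoms from the SMILES: 13 C, 1 F, 1 N, 7 O.
Implicit hydrogens by atom environment:
  5 × C (aromatic): 1 H each → 5
  5 × O: no H
  4 × C: no H
  1 × C: 3 H
  1 × C: 2 H
  1 × C: 1 H
  1 × C (aromatic): no H
  1 × F: no H
  1 × N: 1 H
  1 × O: 1 H
  1 × O (charge -1): no H
  Total hydrogens = 13.
Net charge -1.
Molecular formula: C13H13FNO7-

C13H13FNO7-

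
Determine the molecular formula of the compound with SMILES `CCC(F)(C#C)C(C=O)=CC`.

Heavy atoms from the SMILES: 9 C, 1 F, 1 O.
Implicit hydrogens by atom environment:
  3 × C: 1 H each → 3
  3 × C: no H
  2 × C: 3 H each → 6
  1 × C: 2 H
  1 × F: no H
  1 × O: no H
  Total hydrogens = 11.
Molecular formula: C9H11FO

C9H11FO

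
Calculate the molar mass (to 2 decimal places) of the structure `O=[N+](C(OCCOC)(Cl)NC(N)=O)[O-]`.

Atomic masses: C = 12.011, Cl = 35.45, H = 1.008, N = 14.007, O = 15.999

227.60

Molecular formula: C5H10ClN3O5.
M = 5×12.011 + 1×35.45 + 10×1.008 + 3×14.007 + 5×15.999 = 227.60 g/mol.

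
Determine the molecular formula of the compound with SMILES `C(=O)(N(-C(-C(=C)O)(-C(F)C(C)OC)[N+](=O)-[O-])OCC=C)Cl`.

Heavy atoms from the SMILES: 11 C, 1 Cl, 1 F, 2 N, 6 O.
Implicit hydrogens by atom environment:
  4 × O: no H
  3 × C: 2 H each → 6
  3 × C: 1 H each → 3
  3 × C: no H
  2 × C: 3 H each → 6
  1 × Cl: no H
  1 × F: no H
  1 × N: no H
  1 × N (charge +1): no H
  1 × O: 1 H
  1 × O (charge -1): no H
  Total hydrogens = 16.
Molecular formula: C11H16ClFN2O6

C11H16ClFN2O6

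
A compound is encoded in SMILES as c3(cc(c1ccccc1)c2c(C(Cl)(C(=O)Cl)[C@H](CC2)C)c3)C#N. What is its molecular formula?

C19H15Cl2NO

Heavy atoms from the SMILES: 19 C, 2 Cl, 1 N, 1 O.
Implicit hydrogens by atom environment:
  7 × C (aromatic): 1 H each → 7
  5 × C (aromatic): no H
  3 × C: no H
  2 × C: 2 H each → 4
  2 × Cl: no H
  1 × C: 3 H
  1 × C: 1 H
  1 × N: no H
  1 × O: no H
  Total hydrogens = 15.
Molecular formula: C19H15Cl2NO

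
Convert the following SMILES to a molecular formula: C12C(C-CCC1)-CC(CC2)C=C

Heavy atoms from the SMILES: 12 C.
Implicit hydrogens by atom environment:
  8 × C: 2 H each → 16
  4 × C: 1 H each → 4
  Total hydrogens = 20.
Molecular formula: C12H20

C12H20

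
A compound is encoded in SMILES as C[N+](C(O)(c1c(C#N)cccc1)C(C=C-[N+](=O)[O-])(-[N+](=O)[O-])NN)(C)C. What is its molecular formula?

C14H19N6O5+

Heavy atoms from the SMILES: 14 C, 6 N, 5 O.
Implicit hydrogens by atom environment:
  4 × C (aromatic): 1 H each → 4
  3 × C: 3 H each → 9
  3 × C: no H
  3 × N (charge +1): no H
  2 × C: 1 H each → 2
  2 × C (aromatic): no H
  2 × O: no H
  2 × O (charge -1): no H
  1 × N: 2 H
  1 × N: 1 H
  1 × N: no H
  1 × O: 1 H
  Total hydrogens = 19.
Net charge +1.
Molecular formula: C14H19N6O5+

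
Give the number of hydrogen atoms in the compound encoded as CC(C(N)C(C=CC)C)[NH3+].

Hydrogens are implicit in SMILES; fill each atom to its normal valence:
  5 × C: 1 H each → 5
  3 × C: 3 H each → 9
  1 × N (charge +1): 3 H
  1 × N: 2 H
  Total hydrogens = 19.

19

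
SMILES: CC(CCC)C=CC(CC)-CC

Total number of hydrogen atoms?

24

Hydrogens are implicit in SMILES; fill each atom to its normal valence:
  4 × C: 3 H each → 12
  4 × C: 2 H each → 8
  4 × C: 1 H each → 4
  Total hydrogens = 24.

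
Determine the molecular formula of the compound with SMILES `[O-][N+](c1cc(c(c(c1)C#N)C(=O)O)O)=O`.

Heavy atoms from the SMILES: 8 C, 2 N, 5 O.
Implicit hydrogens by atom environment:
  4 × C (aromatic): no H
  2 × C (aromatic): 1 H each → 2
  2 × C: no H
  2 × O: 1 H each → 2
  2 × O: no H
  1 × N (charge +1): no H
  1 × N: no H
  1 × O (charge -1): no H
  Total hydrogens = 4.
Molecular formula: C8H4N2O5

C8H4N2O5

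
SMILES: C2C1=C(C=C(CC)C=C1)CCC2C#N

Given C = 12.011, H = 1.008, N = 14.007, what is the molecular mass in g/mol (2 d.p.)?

185.27

Molecular formula: C13H15N.
M = 13×12.011 + 15×1.008 + 1×14.007 = 185.27 g/mol.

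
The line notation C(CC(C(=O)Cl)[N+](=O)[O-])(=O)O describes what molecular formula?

C4H4ClNO5

Heavy atoms from the SMILES: 4 C, 1 Cl, 1 N, 5 O.
Implicit hydrogens by atom environment:
  3 × O: no H
  2 × C: no H
  1 × C: 2 H
  1 × C: 1 H
  1 × Cl: no H
  1 × N (charge +1): no H
  1 × O: 1 H
  1 × O (charge -1): no H
  Total hydrogens = 4.
Molecular formula: C4H4ClNO5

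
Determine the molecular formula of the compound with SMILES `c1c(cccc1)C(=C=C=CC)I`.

C11H9I

Heavy atoms from the SMILES: 11 C, 1 I.
Implicit hydrogens by atom environment:
  5 × C (aromatic): 1 H each → 5
  3 × C: no H
  1 × C: 3 H
  1 × C: 1 H
  1 × C (aromatic): no H
  1 × I: no H
  Total hydrogens = 9.
Molecular formula: C11H9I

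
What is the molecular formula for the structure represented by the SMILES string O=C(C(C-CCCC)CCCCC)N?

C12H25NO

Heavy atoms from the SMILES: 12 C, 1 N, 1 O.
Implicit hydrogens by atom environment:
  8 × C: 2 H each → 16
  2 × C: 3 H each → 6
  1 × C: 1 H
  1 × C: no H
  1 × N: 2 H
  1 × O: no H
  Total hydrogens = 25.
Molecular formula: C12H25NO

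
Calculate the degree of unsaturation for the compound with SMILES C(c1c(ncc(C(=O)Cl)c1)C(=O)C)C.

6

Molecular formula from the SMILES: C10H10ClNO2.
DoU = (2C + 2 + N − H − X)/2 = (2·10 + 2 + 1 − 10 − 1)/2 = 12/2 = 6.
(Structurally: 1 ring(s) + 5 π bond(s) = 6.)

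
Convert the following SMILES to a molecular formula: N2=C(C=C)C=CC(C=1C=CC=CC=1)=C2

Heavy atoms from the SMILES: 13 C, 1 N.
Implicit hydrogens by atom environment:
  8 × C (aromatic): 1 H each → 8
  3 × C (aromatic): no H
  1 × C: 2 H
  1 × C: 1 H
  1 × N (aromatic): no H
  Total hydrogens = 11.
Molecular formula: C13H11N

C13H11N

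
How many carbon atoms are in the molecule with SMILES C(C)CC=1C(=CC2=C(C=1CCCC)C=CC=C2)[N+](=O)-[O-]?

The symbol for carbon appears 17 times in the SMILES.

17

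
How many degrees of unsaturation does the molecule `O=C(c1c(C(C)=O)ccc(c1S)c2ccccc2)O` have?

10

Molecular formula from the SMILES: C15H12O3S.
DoU = (2C + 2 + N − H − X)/2 = (2·15 + 2 + 0 − 12 − 0)/2 = 20/2 = 10.
(Structurally: 2 ring(s) + 8 π bond(s) = 10.)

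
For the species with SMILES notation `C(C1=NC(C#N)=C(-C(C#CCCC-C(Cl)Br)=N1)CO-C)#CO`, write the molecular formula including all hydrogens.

C15H13BrClN3O2

Heavy atoms from the SMILES: 1 Br, 15 C, 1 Cl, 3 N, 2 O.
Implicit hydrogens by atom environment:
  5 × C: no H
  4 × C: 2 H each → 8
  4 × C (aromatic): no H
  2 × N (aromatic): no H
  1 × Br: no H
  1 × C: 3 H
  1 × C: 1 H
  1 × Cl: no H
  1 × N: no H
  1 × O: 1 H
  1 × O: no H
  Total hydrogens = 13.
Molecular formula: C15H13BrClN3O2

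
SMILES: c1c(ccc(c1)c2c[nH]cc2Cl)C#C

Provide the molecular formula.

C12H8ClN

Heavy atoms from the SMILES: 12 C, 1 Cl, 1 N.
Implicit hydrogens by atom environment:
  6 × C (aromatic): 1 H each → 6
  4 × C (aromatic): no H
  1 × C: 1 H
  1 × C: no H
  1 × Cl: no H
  1 × N (aromatic): 1 H
  Total hydrogens = 8.
Molecular formula: C12H8ClN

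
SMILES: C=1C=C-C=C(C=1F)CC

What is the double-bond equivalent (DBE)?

4

Molecular formula from the SMILES: C8H9F.
DoU = (2C + 2 + N − H − X)/2 = (2·8 + 2 + 0 − 9 − 1)/2 = 8/2 = 4.
(Structurally: 1 ring(s) + 3 π bond(s) = 4.)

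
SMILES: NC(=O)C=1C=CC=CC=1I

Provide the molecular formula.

Heavy atoms from the SMILES: 7 C, 1 I, 1 N, 1 O.
Implicit hydrogens by atom environment:
  4 × C (aromatic): 1 H each → 4
  2 × C (aromatic): no H
  1 × C: no H
  1 × I: no H
  1 × N: 2 H
  1 × O: no H
  Total hydrogens = 6.
Molecular formula: C7H6INO

C7H6INO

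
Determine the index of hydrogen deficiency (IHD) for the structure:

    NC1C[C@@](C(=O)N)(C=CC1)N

3

Molecular formula from the SMILES: C7H13N3O.
DoU = (2C + 2 + N − H − X)/2 = (2·7 + 2 + 3 − 13 − 0)/2 = 6/2 = 3.
(Structurally: 1 ring(s) + 2 π bond(s) = 3.)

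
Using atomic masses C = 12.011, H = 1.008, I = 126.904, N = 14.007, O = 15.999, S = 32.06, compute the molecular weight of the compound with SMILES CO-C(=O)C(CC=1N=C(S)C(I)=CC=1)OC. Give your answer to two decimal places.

Molecular formula: C10H12INO3S.
M = 10×12.011 + 12×1.008 + 1×126.904 + 1×14.007 + 3×15.999 + 1×32.06 = 353.17 g/mol.

353.17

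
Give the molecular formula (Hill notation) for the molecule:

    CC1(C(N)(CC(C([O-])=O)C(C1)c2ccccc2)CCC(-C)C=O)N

Heavy atoms from the SMILES: 19 C, 2 N, 3 O.
Implicit hydrogens by atom environment:
  5 × C (aromatic): 1 H each → 5
  4 × C: 2 H each → 8
  4 × C: 1 H each → 4
  3 × C: no H
  2 × C: 3 H each → 6
  2 × N: 2 H each → 4
  2 × O: no H
  1 × C (aromatic): no H
  1 × O (charge -1): no H
  Total hydrogens = 27.
Net charge -1.
Molecular formula: C19H27N2O3-

C19H27N2O3-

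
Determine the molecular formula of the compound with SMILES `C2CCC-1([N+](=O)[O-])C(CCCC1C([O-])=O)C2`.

C11H16NO4-

Heavy atoms from the SMILES: 11 C, 1 N, 4 O.
Implicit hydrogens by atom environment:
  7 × C: 2 H each → 14
  2 × C: 1 H each → 2
  2 × C: no H
  2 × O: no H
  2 × O (charge -1): no H
  1 × N (charge +1): no H
  Total hydrogens = 16.
Net charge -1.
Molecular formula: C11H16NO4-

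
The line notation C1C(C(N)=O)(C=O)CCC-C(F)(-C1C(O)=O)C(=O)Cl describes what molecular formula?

C11H13ClFNO5

Heavy atoms from the SMILES: 11 C, 1 Cl, 1 F, 1 N, 5 O.
Implicit hydrogens by atom environment:
  5 × C: no H
  4 × C: 2 H each → 8
  4 × O: no H
  2 × C: 1 H each → 2
  1 × Cl: no H
  1 × F: no H
  1 × N: 2 H
  1 × O: 1 H
  Total hydrogens = 13.
Molecular formula: C11H13ClFNO5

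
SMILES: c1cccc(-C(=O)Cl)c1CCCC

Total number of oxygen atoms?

1

The symbol for oxygen appears 1 time in the SMILES.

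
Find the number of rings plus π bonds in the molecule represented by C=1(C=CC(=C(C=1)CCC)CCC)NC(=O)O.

5

Molecular formula from the SMILES: C13H19NO2.
DoU = (2C + 2 + N − H − X)/2 = (2·13 + 2 + 1 − 19 − 0)/2 = 10/2 = 5.
(Structurally: 1 ring(s) + 4 π bond(s) = 5.)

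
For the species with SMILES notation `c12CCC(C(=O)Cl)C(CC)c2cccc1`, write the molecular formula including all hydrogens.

Heavy atoms from the SMILES: 13 C, 1 Cl, 1 O.
Implicit hydrogens by atom environment:
  4 × C (aromatic): 1 H each → 4
  3 × C: 2 H each → 6
  2 × C: 1 H each → 2
  2 × C (aromatic): no H
  1 × C: 3 H
  1 × C: no H
  1 × Cl: no H
  1 × O: no H
  Total hydrogens = 15.
Molecular formula: C13H15ClO

C13H15ClO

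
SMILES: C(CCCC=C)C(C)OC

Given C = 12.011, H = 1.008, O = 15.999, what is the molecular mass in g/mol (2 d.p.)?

Molecular formula: C9H18O.
M = 9×12.011 + 18×1.008 + 1×15.999 = 142.24 g/mol.

142.24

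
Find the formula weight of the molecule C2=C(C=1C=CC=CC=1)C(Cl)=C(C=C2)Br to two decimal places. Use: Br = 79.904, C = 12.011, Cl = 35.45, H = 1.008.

Molecular formula: C12H8BrCl.
M = 1×79.904 + 12×12.011 + 1×35.45 + 8×1.008 = 267.55 g/mol.

267.55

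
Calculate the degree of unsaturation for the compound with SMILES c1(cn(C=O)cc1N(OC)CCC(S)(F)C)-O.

4

Molecular formula from the SMILES: C10H15FN2O3S.
DoU = (2C + 2 + N − H − X)/2 = (2·10 + 2 + 2 − 15 − 1)/2 = 8/2 = 4.
(Structurally: 1 ring(s) + 3 π bond(s) = 4.)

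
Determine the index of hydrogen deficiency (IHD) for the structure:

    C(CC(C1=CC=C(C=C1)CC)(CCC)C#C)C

6

Molecular formula from the SMILES: C17H24.
DoU = (2C + 2 + N − H − X)/2 = (2·17 + 2 + 0 − 24 − 0)/2 = 12/2 = 6.
(Structurally: 1 ring(s) + 5 π bond(s) = 6.)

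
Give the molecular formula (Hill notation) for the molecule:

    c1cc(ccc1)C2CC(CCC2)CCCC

C16H24

Heavy atoms from the SMILES: 16 C.
Implicit hydrogens by atom environment:
  7 × C: 2 H each → 14
  5 × C (aromatic): 1 H each → 5
  2 × C: 1 H each → 2
  1 × C: 3 H
  1 × C (aromatic): no H
  Total hydrogens = 24.
Molecular formula: C16H24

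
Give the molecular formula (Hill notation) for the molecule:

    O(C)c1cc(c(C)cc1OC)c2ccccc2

Heavy atoms from the SMILES: 15 C, 2 O.
Implicit hydrogens by atom environment:
  7 × C (aromatic): 1 H each → 7
  5 × C (aromatic): no H
  3 × C: 3 H each → 9
  2 × O: no H
  Total hydrogens = 16.
Molecular formula: C15H16O2

C15H16O2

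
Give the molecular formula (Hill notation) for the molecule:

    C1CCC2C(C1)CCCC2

Heavy atoms from the SMILES: 10 C.
Implicit hydrogens by atom environment:
  8 × C: 2 H each → 16
  2 × C: 1 H each → 2
  Total hydrogens = 18.
Molecular formula: C10H18

C10H18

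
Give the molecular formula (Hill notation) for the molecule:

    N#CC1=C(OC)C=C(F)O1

C6H4FNO2

Heavy atoms from the SMILES: 6 C, 1 F, 1 N, 2 O.
Implicit hydrogens by atom environment:
  3 × C (aromatic): no H
  1 × C: 3 H
  1 × C (aromatic): 1 H
  1 × C: no H
  1 × F: no H
  1 × N: no H
  1 × O (aromatic): no H
  1 × O: no H
  Total hydrogens = 4.
Molecular formula: C6H4FNO2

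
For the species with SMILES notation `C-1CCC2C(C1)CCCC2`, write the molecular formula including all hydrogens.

Heavy atoms from the SMILES: 10 C.
Implicit hydrogens by atom environment:
  8 × C: 2 H each → 16
  2 × C: 1 H each → 2
  Total hydrogens = 18.
Molecular formula: C10H18

C10H18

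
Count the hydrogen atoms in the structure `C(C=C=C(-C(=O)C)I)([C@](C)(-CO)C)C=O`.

Hydrogens are implicit in SMILES; fill each atom to its normal valence:
  4 × C: no H
  3 × C: 3 H each → 9
  3 × C: 1 H each → 3
  2 × O: no H
  1 × C: 2 H
  1 × I: no H
  1 × O: 1 H
  Total hydrogens = 15.

15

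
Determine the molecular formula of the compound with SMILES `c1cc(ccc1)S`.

C6H6S

Heavy atoms from the SMILES: 6 C, 1 S.
Implicit hydrogens by atom environment:
  5 × C (aromatic): 1 H each → 5
  1 × C (aromatic): no H
  1 × S: 1 H
  Total hydrogens = 6.
Molecular formula: C6H6S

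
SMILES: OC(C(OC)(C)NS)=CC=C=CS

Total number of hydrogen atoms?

13

Hydrogens are implicit in SMILES; fill each atom to its normal valence:
  3 × C: 1 H each → 3
  3 × C: no H
  2 × C: 3 H each → 6
  2 × S: 1 H each → 2
  1 × N: 1 H
  1 × O: 1 H
  1 × O: no H
  Total hydrogens = 13.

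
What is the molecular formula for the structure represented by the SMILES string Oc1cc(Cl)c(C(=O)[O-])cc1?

C7H4ClO3-

Heavy atoms from the SMILES: 7 C, 1 Cl, 3 O.
Implicit hydrogens by atom environment:
  3 × C (aromatic): 1 H each → 3
  3 × C (aromatic): no H
  1 × C: no H
  1 × Cl: no H
  1 × O: 1 H
  1 × O: no H
  1 × O (charge -1): no H
  Total hydrogens = 4.
Net charge -1.
Molecular formula: C7H4ClO3-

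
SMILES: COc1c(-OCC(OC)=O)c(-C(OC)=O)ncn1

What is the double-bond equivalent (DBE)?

Molecular formula from the SMILES: C10H12N2O6.
DoU = (2C + 2 + N − H − X)/2 = (2·10 + 2 + 2 − 12 − 0)/2 = 12/2 = 6.
(Structurally: 1 ring(s) + 5 π bond(s) = 6.)

6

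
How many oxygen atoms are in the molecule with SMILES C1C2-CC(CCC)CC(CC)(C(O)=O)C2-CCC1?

2

The symbol for oxygen appears 2 times in the SMILES.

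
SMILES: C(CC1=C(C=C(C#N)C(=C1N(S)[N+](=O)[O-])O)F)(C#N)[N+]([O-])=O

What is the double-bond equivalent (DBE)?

Molecular formula from the SMILES: C10H6FN5O5S.
DoU = (2C + 2 + N − H − X)/2 = (2·10 + 2 + 5 − 6 − 1)/2 = 20/2 = 10.
(Structurally: 1 ring(s) + 9 π bond(s) = 10.)

10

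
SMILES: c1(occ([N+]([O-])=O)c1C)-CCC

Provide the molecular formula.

Heavy atoms from the SMILES: 8 C, 1 N, 3 O.
Implicit hydrogens by atom environment:
  3 × C (aromatic): no H
  2 × C: 3 H each → 6
  2 × C: 2 H each → 4
  1 × C (aromatic): 1 H
  1 × N (charge +1): no H
  1 × O (aromatic): no H
  1 × O: no H
  1 × O (charge -1): no H
  Total hydrogens = 11.
Molecular formula: C8H11NO3

C8H11NO3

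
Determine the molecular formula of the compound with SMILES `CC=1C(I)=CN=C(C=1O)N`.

Heavy atoms from the SMILES: 6 C, 1 I, 2 N, 1 O.
Implicit hydrogens by atom environment:
  4 × C (aromatic): no H
  1 × C: 3 H
  1 × C (aromatic): 1 H
  1 × I: no H
  1 × N: 2 H
  1 × N (aromatic): no H
  1 × O: 1 H
  Total hydrogens = 7.
Molecular formula: C6H7IN2O

C6H7IN2O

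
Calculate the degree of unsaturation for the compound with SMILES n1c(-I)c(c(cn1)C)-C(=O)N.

5

Molecular formula from the SMILES: C6H6IN3O.
DoU = (2C + 2 + N − H − X)/2 = (2·6 + 2 + 3 − 6 − 1)/2 = 10/2 = 5.
(Structurally: 1 ring(s) + 4 π bond(s) = 5.)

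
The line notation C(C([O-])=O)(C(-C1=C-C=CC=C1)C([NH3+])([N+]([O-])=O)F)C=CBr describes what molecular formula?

C12H12BrFN2O4

Heavy atoms from the SMILES: 1 Br, 12 C, 1 F, 2 N, 4 O.
Implicit hydrogens by atom environment:
  5 × C (aromatic): 1 H each → 5
  4 × C: 1 H each → 4
  2 × C: no H
  2 × O: no H
  2 × O (charge -1): no H
  1 × Br: no H
  1 × C (aromatic): no H
  1 × F: no H
  1 × N (charge +1): 3 H
  1 × N (charge +1): no H
  Total hydrogens = 12.
Molecular formula: C12H12BrFN2O4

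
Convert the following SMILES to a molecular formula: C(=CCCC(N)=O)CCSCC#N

Heavy atoms from the SMILES: 9 C, 2 N, 1 O, 1 S.
Implicit hydrogens by atom environment:
  5 × C: 2 H each → 10
  2 × C: 1 H each → 2
  2 × C: no H
  1 × N: 2 H
  1 × N: no H
  1 × O: no H
  1 × S: no H
  Total hydrogens = 14.
Molecular formula: C9H14N2OS

C9H14N2OS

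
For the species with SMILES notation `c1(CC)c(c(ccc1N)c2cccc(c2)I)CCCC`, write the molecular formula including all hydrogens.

C18H22IN

Heavy atoms from the SMILES: 18 C, 1 I, 1 N.
Implicit hydrogens by atom environment:
  6 × C (aromatic): 1 H each → 6
  6 × C (aromatic): no H
  4 × C: 2 H each → 8
  2 × C: 3 H each → 6
  1 × I: no H
  1 × N: 2 H
  Total hydrogens = 22.
Molecular formula: C18H22IN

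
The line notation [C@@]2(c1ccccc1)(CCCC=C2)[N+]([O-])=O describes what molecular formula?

C12H13NO2

Heavy atoms from the SMILES: 12 C, 1 N, 2 O.
Implicit hydrogens by atom environment:
  5 × C (aromatic): 1 H each → 5
  3 × C: 2 H each → 6
  2 × C: 1 H each → 2
  1 × C: no H
  1 × C (aromatic): no H
  1 × N (charge +1): no H
  1 × O: no H
  1 × O (charge -1): no H
  Total hydrogens = 13.
Molecular formula: C12H13NO2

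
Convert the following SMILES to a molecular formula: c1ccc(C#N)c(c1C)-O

Heavy atoms from the SMILES: 8 C, 1 N, 1 O.
Implicit hydrogens by atom environment:
  3 × C (aromatic): 1 H each → 3
  3 × C (aromatic): no H
  1 × C: 3 H
  1 × C: no H
  1 × N: no H
  1 × O: 1 H
  Total hydrogens = 7.
Molecular formula: C8H7NO

C8H7NO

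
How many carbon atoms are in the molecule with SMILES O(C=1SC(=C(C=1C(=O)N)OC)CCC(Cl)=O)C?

10

The symbol for carbon appears 10 times in the SMILES. (Cl is a single chlorine, not C + l.)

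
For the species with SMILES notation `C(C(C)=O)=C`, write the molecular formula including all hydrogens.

C4H6O

Heavy atoms from the SMILES: 4 C, 1 O.
Implicit hydrogens by atom environment:
  1 × C: 3 H
  1 × C: 2 H
  1 × C: 1 H
  1 × C: no H
  1 × O: no H
  Total hydrogens = 6.
Molecular formula: C4H6O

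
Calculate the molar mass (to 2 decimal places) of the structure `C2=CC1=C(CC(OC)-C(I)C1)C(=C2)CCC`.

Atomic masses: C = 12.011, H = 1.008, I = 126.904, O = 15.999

330.21

Molecular formula: C14H19IO.
M = 14×12.011 + 19×1.008 + 1×126.904 + 1×15.999 = 330.21 g/mol.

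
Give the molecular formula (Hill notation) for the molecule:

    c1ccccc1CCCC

C10H14

Heavy atoms from the SMILES: 10 C.
Implicit hydrogens by atom environment:
  5 × C (aromatic): 1 H each → 5
  3 × C: 2 H each → 6
  1 × C: 3 H
  1 × C (aromatic): no H
  Total hydrogens = 14.
Molecular formula: C10H14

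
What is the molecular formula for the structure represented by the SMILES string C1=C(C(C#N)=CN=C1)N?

C6H5N3

Heavy atoms from the SMILES: 6 C, 3 N.
Implicit hydrogens by atom environment:
  3 × C (aromatic): 1 H each → 3
  2 × C (aromatic): no H
  1 × C: no H
  1 × N: 2 H
  1 × N (aromatic): no H
  1 × N: no H
  Total hydrogens = 5.
Molecular formula: C6H5N3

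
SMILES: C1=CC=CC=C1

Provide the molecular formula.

Heavy atoms from the SMILES: 6 C.
Implicit hydrogens by atom environment:
  6 × C (aromatic): 1 H each → 6
  Total hydrogens = 6.
Molecular formula: C6H6

C6H6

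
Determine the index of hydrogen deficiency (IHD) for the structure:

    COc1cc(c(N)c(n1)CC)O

Molecular formula from the SMILES: C8H12N2O2.
DoU = (2C + 2 + N − H − X)/2 = (2·8 + 2 + 2 − 12 − 0)/2 = 8/2 = 4.
(Structurally: 1 ring(s) + 3 π bond(s) = 4.)

4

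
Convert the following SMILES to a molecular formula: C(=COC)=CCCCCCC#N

Heavy atoms from the SMILES: 10 C, 1 N, 1 O.
Implicit hydrogens by atom environment:
  5 × C: 2 H each → 10
  2 × C: 1 H each → 2
  2 × C: no H
  1 × C: 3 H
  1 × N: no H
  1 × O: no H
  Total hydrogens = 15.
Molecular formula: C10H15NO

C10H15NO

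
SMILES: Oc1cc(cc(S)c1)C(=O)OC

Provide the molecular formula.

C8H8O3S

Heavy atoms from the SMILES: 8 C, 3 O, 1 S.
Implicit hydrogens by atom environment:
  3 × C (aromatic): 1 H each → 3
  3 × C (aromatic): no H
  2 × O: no H
  1 × C: 3 H
  1 × C: no H
  1 × O: 1 H
  1 × S: 1 H
  Total hydrogens = 8.
Molecular formula: C8H8O3S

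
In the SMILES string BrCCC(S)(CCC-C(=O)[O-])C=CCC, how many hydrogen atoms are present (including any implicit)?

18

Hydrogens are implicit in SMILES; fill each atom to its normal valence:
  6 × C: 2 H each → 12
  2 × C: 1 H each → 2
  2 × C: no H
  1 × Br: no H
  1 × C: 3 H
  1 × O: no H
  1 × O (charge -1): no H
  1 × S: 1 H
  Total hydrogens = 18.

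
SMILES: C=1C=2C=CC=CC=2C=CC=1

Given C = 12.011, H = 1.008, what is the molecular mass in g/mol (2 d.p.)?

Molecular formula: C10H8.
M = 10×12.011 + 8×1.008 = 128.17 g/mol.

128.17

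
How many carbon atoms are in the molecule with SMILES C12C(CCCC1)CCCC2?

10

The symbol for carbon appears 10 times in the SMILES.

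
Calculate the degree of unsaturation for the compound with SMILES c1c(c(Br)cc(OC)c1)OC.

Molecular formula from the SMILES: C8H9BrO2.
DoU = (2C + 2 + N − H − X)/2 = (2·8 + 2 + 0 − 9 − 1)/2 = 8/2 = 4.
(Structurally: 1 ring(s) + 3 π bond(s) = 4.)

4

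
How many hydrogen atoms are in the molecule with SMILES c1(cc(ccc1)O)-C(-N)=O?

7

Hydrogens are implicit in SMILES; fill each atom to its normal valence:
  4 × C (aromatic): 1 H each → 4
  2 × C (aromatic): no H
  1 × C: no H
  1 × N: 2 H
  1 × O: 1 H
  1 × O: no H
  Total hydrogens = 7.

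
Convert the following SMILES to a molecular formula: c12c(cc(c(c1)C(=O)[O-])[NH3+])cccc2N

C11H10N2O2

Heavy atoms from the SMILES: 11 C, 2 N, 2 O.
Implicit hydrogens by atom environment:
  5 × C (aromatic): 1 H each → 5
  5 × C (aromatic): no H
  1 × C: no H
  1 × N (charge +1): 3 H
  1 × N: 2 H
  1 × O: no H
  1 × O (charge -1): no H
  Total hydrogens = 10.
Molecular formula: C11H10N2O2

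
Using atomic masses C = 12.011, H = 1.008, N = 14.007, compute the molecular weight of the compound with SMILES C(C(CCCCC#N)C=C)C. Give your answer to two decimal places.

Molecular formula: C10H17N.
M = 10×12.011 + 17×1.008 + 1×14.007 = 151.25 g/mol.

151.25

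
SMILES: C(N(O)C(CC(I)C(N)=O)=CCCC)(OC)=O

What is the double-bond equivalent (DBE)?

Molecular formula from the SMILES: C10H17IN2O4.
DoU = (2C + 2 + N − H − X)/2 = (2·10 + 2 + 2 − 17 − 1)/2 = 6/2 = 3.
(Structurally: 0 ring(s) + 3 π bond(s) = 3.)

3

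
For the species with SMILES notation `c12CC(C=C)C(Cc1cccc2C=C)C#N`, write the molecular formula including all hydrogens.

C15H15N

Heavy atoms from the SMILES: 15 C, 1 N.
Implicit hydrogens by atom environment:
  4 × C: 2 H each → 8
  4 × C: 1 H each → 4
  3 × C (aromatic): 1 H each → 3
  3 × C (aromatic): no H
  1 × C: no H
  1 × N: no H
  Total hydrogens = 15.
Molecular formula: C15H15N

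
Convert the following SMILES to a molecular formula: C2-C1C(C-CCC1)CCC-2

C10H18

Heavy atoms from the SMILES: 10 C.
Implicit hydrogens by atom environment:
  8 × C: 2 H each → 16
  2 × C: 1 H each → 2
  Total hydrogens = 18.
Molecular formula: C10H18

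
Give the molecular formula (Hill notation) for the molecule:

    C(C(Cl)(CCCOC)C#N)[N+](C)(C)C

C10H20ClN2O+

Heavy atoms from the SMILES: 10 C, 1 Cl, 2 N, 1 O.
Implicit hydrogens by atom environment:
  4 × C: 3 H each → 12
  4 × C: 2 H each → 8
  2 × C: no H
  1 × Cl: no H
  1 × N: no H
  1 × N (charge +1): no H
  1 × O: no H
  Total hydrogens = 20.
Net charge +1.
Molecular formula: C10H20ClN2O+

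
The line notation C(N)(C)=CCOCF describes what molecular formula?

Heavy atoms from the SMILES: 5 C, 1 F, 1 N, 1 O.
Implicit hydrogens by atom environment:
  2 × C: 2 H each → 4
  1 × C: 3 H
  1 × C: 1 H
  1 × C: no H
  1 × F: no H
  1 × N: 2 H
  1 × O: no H
  Total hydrogens = 10.
Molecular formula: C5H10FNO

C5H10FNO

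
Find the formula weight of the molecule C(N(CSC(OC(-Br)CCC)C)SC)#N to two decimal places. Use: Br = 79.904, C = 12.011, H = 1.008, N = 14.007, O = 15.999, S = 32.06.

313.27

Molecular formula: C9H17BrN2OS2.
M = 1×79.904 + 9×12.011 + 17×1.008 + 2×14.007 + 1×15.999 + 2×32.06 = 313.27 g/mol.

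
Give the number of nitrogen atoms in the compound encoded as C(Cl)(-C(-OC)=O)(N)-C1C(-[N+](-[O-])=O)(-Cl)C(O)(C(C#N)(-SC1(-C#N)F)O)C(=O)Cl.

4

The symbol for nitrogen appears 4 times in the SMILES.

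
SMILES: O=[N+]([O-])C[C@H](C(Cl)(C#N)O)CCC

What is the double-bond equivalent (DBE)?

3

Molecular formula from the SMILES: C7H11ClN2O3.
DoU = (2C + 2 + N − H − X)/2 = (2·7 + 2 + 2 − 11 − 1)/2 = 6/2 = 3.
(Structurally: 0 ring(s) + 3 π bond(s) = 3.)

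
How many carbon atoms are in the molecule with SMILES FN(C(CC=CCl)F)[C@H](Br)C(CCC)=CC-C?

12

The symbol for carbon appears 12 times in the SMILES. (Cl is a single chlorine, not C + l.)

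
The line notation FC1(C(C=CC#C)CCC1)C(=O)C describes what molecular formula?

Heavy atoms from the SMILES: 11 C, 1 F, 1 O.
Implicit hydrogens by atom environment:
  4 × C: 1 H each → 4
  3 × C: 2 H each → 6
  3 × C: no H
  1 × C: 3 H
  1 × F: no H
  1 × O: no H
  Total hydrogens = 13.
Molecular formula: C11H13FO

C11H13FO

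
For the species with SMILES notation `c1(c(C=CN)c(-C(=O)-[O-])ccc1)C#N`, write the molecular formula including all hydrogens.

Heavy atoms from the SMILES: 10 C, 2 N, 2 O.
Implicit hydrogens by atom environment:
  3 × C (aromatic): 1 H each → 3
  3 × C (aromatic): no H
  2 × C: 1 H each → 2
  2 × C: no H
  1 × N: 2 H
  1 × N: no H
  1 × O: no H
  1 × O (charge -1): no H
  Total hydrogens = 7.
Net charge -1.
Molecular formula: C10H7N2O2-

C10H7N2O2-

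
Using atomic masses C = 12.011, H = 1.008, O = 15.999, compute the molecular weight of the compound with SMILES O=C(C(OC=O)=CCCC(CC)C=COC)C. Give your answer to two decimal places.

240.30

Molecular formula: C13H20O4.
M = 13×12.011 + 20×1.008 + 4×15.999 = 240.30 g/mol.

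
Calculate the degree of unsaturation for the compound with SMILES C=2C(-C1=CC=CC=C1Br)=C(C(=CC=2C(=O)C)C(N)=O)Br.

10

Molecular formula from the SMILES: C15H11Br2NO2.
DoU = (2C + 2 + N − H − X)/2 = (2·15 + 2 + 1 − 11 − 2)/2 = 20/2 = 10.
(Structurally: 2 ring(s) + 8 π bond(s) = 10.)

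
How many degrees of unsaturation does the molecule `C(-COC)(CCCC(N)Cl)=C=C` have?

Molecular formula from the SMILES: C9H16ClNO.
DoU = (2C + 2 + N − H − X)/2 = (2·9 + 2 + 1 − 16 − 1)/2 = 4/2 = 2.
(Structurally: 0 ring(s) + 2 π bond(s) = 2.)

2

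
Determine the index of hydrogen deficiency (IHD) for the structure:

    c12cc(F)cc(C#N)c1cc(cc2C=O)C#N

Molecular formula from the SMILES: C13H5FN2O.
DoU = (2C + 2 + N − H − X)/2 = (2·13 + 2 + 2 − 5 − 1)/2 = 24/2 = 12.
(Structurally: 2 ring(s) + 10 π bond(s) = 12.)

12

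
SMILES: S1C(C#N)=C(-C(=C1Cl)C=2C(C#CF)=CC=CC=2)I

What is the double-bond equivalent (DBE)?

11

Molecular formula from the SMILES: C13H4ClFINS.
DoU = (2C + 2 + N − H − X)/2 = (2·13 + 2 + 1 − 4 − 3)/2 = 22/2 = 11.
(Structurally: 2 ring(s) + 9 π bond(s) = 11.)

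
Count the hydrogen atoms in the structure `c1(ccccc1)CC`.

Hydrogens are implicit in SMILES; fill each atom to its normal valence:
  5 × C (aromatic): 1 H each → 5
  1 × C: 3 H
  1 × C: 2 H
  1 × C (aromatic): no H
  Total hydrogens = 10.

10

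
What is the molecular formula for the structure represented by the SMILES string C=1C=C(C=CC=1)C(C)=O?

Heavy atoms from the SMILES: 8 C, 1 O.
Implicit hydrogens by atom environment:
  5 × C (aromatic): 1 H each → 5
  1 × C: 3 H
  1 × C (aromatic): no H
  1 × C: no H
  1 × O: no H
  Total hydrogens = 8.
Molecular formula: C8H8O

C8H8O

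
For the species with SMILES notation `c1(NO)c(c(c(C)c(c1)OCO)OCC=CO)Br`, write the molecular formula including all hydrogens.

Heavy atoms from the SMILES: 1 Br, 11 C, 1 N, 5 O.
Implicit hydrogens by atom environment:
  5 × C (aromatic): no H
  3 × O: 1 H each → 3
  2 × C: 2 H each → 4
  2 × C: 1 H each → 2
  2 × O: no H
  1 × Br: no H
  1 × C: 3 H
  1 × C (aromatic): 1 H
  1 × N: 1 H
  Total hydrogens = 14.
Molecular formula: C11H14BrNO5

C11H14BrNO5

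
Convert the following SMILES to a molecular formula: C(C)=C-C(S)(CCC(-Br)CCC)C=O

Heavy atoms from the SMILES: 1 Br, 11 C, 1 O, 1 S.
Implicit hydrogens by atom environment:
  4 × C: 2 H each → 8
  4 × C: 1 H each → 4
  2 × C: 3 H each → 6
  1 × Br: no H
  1 × C: no H
  1 × O: no H
  1 × S: 1 H
  Total hydrogens = 19.
Molecular formula: C11H19BrOS

C11H19BrOS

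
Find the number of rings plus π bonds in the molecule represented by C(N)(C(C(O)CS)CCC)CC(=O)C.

1

Molecular formula from the SMILES: C10H21NO2S.
DoU = (2C + 2 + N − H − X)/2 = (2·10 + 2 + 1 − 21 − 0)/2 = 2/2 = 1.
(Structurally: 0 ring(s) + 1 π bond(s) = 1.)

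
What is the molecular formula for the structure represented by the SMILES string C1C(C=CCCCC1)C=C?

C10H16

Heavy atoms from the SMILES: 10 C.
Implicit hydrogens by atom environment:
  6 × C: 2 H each → 12
  4 × C: 1 H each → 4
  Total hydrogens = 16.
Molecular formula: C10H16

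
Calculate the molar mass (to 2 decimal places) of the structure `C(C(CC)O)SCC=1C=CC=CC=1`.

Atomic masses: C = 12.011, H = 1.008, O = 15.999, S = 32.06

Molecular formula: C11H16OS.
M = 11×12.011 + 16×1.008 + 1×15.999 + 1×32.06 = 196.31 g/mol.

196.31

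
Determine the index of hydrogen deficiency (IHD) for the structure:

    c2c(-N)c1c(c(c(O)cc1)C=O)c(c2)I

Molecular formula from the SMILES: C11H8INO2.
DoU = (2C + 2 + N − H − X)/2 = (2·11 + 2 + 1 − 8 − 1)/2 = 16/2 = 8.
(Structurally: 2 ring(s) + 6 π bond(s) = 8.)

8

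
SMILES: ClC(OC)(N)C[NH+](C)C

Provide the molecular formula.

Heavy atoms from the SMILES: 5 C, 1 Cl, 2 N, 1 O.
Implicit hydrogens by atom environment:
  3 × C: 3 H each → 9
  1 × C: 2 H
  1 × C: no H
  1 × Cl: no H
  1 × N: 2 H
  1 × N (charge +1): 1 H
  1 × O: no H
  Total hydrogens = 14.
Net charge +1.
Molecular formula: C5H14ClN2O+

C5H14ClN2O+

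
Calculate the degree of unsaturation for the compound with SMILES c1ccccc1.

4

Molecular formula from the SMILES: C6H6.
DoU = (2C + 2 + N − H − X)/2 = (2·6 + 2 + 0 − 6 − 0)/2 = 8/2 = 4.
(Structurally: 1 ring(s) + 3 π bond(s) = 4.)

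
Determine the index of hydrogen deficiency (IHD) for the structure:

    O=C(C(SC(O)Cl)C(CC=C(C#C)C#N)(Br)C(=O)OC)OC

Molecular formula from the SMILES: C13H13BrClNO5S.
DoU = (2C + 2 + N − H − X)/2 = (2·13 + 2 + 1 − 13 − 2)/2 = 14/2 = 7.
(Structurally: 0 ring(s) + 7 π bond(s) = 7.)

7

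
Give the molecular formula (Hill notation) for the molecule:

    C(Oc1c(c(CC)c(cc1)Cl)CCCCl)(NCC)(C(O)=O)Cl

C15H20Cl3NO3

Heavy atoms from the SMILES: 15 C, 3 Cl, 1 N, 3 O.
Implicit hydrogens by atom environment:
  5 × C: 2 H each → 10
  4 × C (aromatic): no H
  3 × Cl: no H
  2 × C: 3 H each → 6
  2 × C (aromatic): 1 H each → 2
  2 × C: no H
  2 × O: no H
  1 × N: 1 H
  1 × O: 1 H
  Total hydrogens = 20.
Molecular formula: C15H20Cl3NO3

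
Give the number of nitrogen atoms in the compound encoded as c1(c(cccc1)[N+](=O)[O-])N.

2

The symbol for nitrogen appears 2 times in the SMILES.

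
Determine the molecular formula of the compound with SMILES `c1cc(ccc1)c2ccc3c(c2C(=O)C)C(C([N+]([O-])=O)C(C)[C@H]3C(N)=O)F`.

Heavy atoms from the SMILES: 20 C, 1 F, 2 N, 4 O.
Implicit hydrogens by atom environment:
  7 × C (aromatic): 1 H each → 7
  5 × C (aromatic): no H
  4 × C: 1 H each → 4
  3 × O: no H
  2 × C: 3 H each → 6
  2 × C: no H
  1 × F: no H
  1 × N: 2 H
  1 × N (charge +1): no H
  1 × O (charge -1): no H
  Total hydrogens = 19.
Molecular formula: C20H19FN2O4

C20H19FN2O4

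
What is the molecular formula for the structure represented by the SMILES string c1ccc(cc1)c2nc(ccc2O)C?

C12H11NO

Heavy atoms from the SMILES: 12 C, 1 N, 1 O.
Implicit hydrogens by atom environment:
  7 × C (aromatic): 1 H each → 7
  4 × C (aromatic): no H
  1 × C: 3 H
  1 × N (aromatic): no H
  1 × O: 1 H
  Total hydrogens = 11.
Molecular formula: C12H11NO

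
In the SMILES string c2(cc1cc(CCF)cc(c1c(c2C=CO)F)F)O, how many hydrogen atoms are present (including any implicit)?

Hydrogens are implicit in SMILES; fill each atom to its normal valence:
  7 × C (aromatic): no H
  3 × C (aromatic): 1 H each → 3
  3 × F: no H
  2 × C: 2 H each → 4
  2 × C: 1 H each → 2
  2 × O: 1 H each → 2
  Total hydrogens = 11.

11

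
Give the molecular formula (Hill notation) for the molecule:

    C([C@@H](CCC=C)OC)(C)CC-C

Heavy atoms from the SMILES: 11 C, 1 O.
Implicit hydrogens by atom environment:
  5 × C: 2 H each → 10
  3 × C: 3 H each → 9
  3 × C: 1 H each → 3
  1 × O: no H
  Total hydrogens = 22.
Molecular formula: C11H22O

C11H22O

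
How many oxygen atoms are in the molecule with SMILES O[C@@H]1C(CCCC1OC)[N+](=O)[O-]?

The symbol for oxygen appears 4 times in the SMILES.

4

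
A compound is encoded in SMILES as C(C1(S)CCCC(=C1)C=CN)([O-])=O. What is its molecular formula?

Heavy atoms from the SMILES: 9 C, 1 N, 2 O, 1 S.
Implicit hydrogens by atom environment:
  3 × C: 2 H each → 6
  3 × C: 1 H each → 3
  3 × C: no H
  1 × N: 2 H
  1 × O: no H
  1 × O (charge -1): no H
  1 × S: 1 H
  Total hydrogens = 12.
Net charge -1.
Molecular formula: C9H12NO2S-

C9H12NO2S-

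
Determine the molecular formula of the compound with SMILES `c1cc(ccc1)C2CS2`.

C8H8S

Heavy atoms from the SMILES: 8 C, 1 S.
Implicit hydrogens by atom environment:
  5 × C (aromatic): 1 H each → 5
  1 × C: 2 H
  1 × C: 1 H
  1 × C (aromatic): no H
  1 × S: no H
  Total hydrogens = 8.
Molecular formula: C8H8S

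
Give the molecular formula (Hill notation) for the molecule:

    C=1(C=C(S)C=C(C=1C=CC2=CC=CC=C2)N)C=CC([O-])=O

Heavy atoms from the SMILES: 17 C, 1 N, 2 O, 1 S.
Implicit hydrogens by atom environment:
  7 × C (aromatic): 1 H each → 7
  5 × C (aromatic): no H
  4 × C: 1 H each → 4
  1 × C: no H
  1 × N: 2 H
  1 × O: no H
  1 × O (charge -1): no H
  1 × S: 1 H
  Total hydrogens = 14.
Net charge -1.
Molecular formula: C17H14NO2S-

C17H14NO2S-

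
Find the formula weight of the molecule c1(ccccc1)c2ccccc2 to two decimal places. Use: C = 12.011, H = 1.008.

154.21

Molecular formula: C12H10.
M = 12×12.011 + 10×1.008 = 154.21 g/mol.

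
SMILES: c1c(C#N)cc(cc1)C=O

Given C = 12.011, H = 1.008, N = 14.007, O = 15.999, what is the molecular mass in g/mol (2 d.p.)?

Molecular formula: C8H5NO.
M = 8×12.011 + 5×1.008 + 1×14.007 + 1×15.999 = 131.13 g/mol.

131.13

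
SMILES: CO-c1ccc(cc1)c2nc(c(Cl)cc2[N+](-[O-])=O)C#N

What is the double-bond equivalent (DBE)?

11

Molecular formula from the SMILES: C13H8ClN3O3.
DoU = (2C + 2 + N − H − X)/2 = (2·13 + 2 + 3 − 8 − 1)/2 = 22/2 = 11.
(Structurally: 2 ring(s) + 9 π bond(s) = 11.)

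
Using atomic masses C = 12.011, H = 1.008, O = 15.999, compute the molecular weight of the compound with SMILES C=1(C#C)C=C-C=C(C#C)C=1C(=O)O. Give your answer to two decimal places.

Molecular formula: C11H6O2.
M = 11×12.011 + 6×1.008 + 2×15.999 = 170.17 g/mol.

170.17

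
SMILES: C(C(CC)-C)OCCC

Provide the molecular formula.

Heavy atoms from the SMILES: 8 C, 1 O.
Implicit hydrogens by atom environment:
  4 × C: 2 H each → 8
  3 × C: 3 H each → 9
  1 × C: 1 H
  1 × O: no H
  Total hydrogens = 18.
Molecular formula: C8H18O

C8H18O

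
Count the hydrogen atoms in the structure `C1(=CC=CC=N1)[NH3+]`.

Hydrogens are implicit in SMILES; fill each atom to its normal valence:
  4 × C (aromatic): 1 H each → 4
  1 × C (aromatic): no H
  1 × N (charge +1): 3 H
  1 × N (aromatic): no H
  Total hydrogens = 7.

7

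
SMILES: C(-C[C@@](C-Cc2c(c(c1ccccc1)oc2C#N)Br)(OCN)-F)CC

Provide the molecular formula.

Heavy atoms from the SMILES: 1 Br, 19 C, 1 F, 2 N, 2 O.
Implicit hydrogens by atom environment:
  6 × C: 2 H each → 12
  5 × C (aromatic): 1 H each → 5
  5 × C (aromatic): no H
  2 × C: no H
  1 × Br: no H
  1 × C: 3 H
  1 × F: no H
  1 × N: 2 H
  1 × N: no H
  1 × O (aromatic): no H
  1 × O: no H
  Total hydrogens = 22.
Molecular formula: C19H22BrFN2O2

C19H22BrFN2O2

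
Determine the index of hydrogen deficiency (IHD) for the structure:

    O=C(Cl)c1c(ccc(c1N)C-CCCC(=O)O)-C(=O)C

Molecular formula from the SMILES: C14H16ClNO4.
DoU = (2C + 2 + N − H − X)/2 = (2·14 + 2 + 1 − 16 − 1)/2 = 14/2 = 7.
(Structurally: 1 ring(s) + 6 π bond(s) = 7.)

7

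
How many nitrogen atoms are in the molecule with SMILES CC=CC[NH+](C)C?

The symbol for nitrogen appears 1 time in the SMILES.

1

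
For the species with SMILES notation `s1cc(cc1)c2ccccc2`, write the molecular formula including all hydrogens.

Heavy atoms from the SMILES: 10 C, 1 S.
Implicit hydrogens by atom environment:
  8 × C (aromatic): 1 H each → 8
  2 × C (aromatic): no H
  1 × S (aromatic): no H
  Total hydrogens = 8.
Molecular formula: C10H8S

C10H8S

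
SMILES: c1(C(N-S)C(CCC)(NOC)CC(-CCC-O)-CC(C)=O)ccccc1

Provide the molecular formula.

Heavy atoms from the SMILES: 20 C, 2 N, 3 O, 1 S.
Implicit hydrogens by atom environment:
  7 × C: 2 H each → 14
  5 × C (aromatic): 1 H each → 5
  3 × C: 3 H each → 9
  2 × C: 1 H each → 2
  2 × C: no H
  2 × N: 1 H each → 2
  2 × O: no H
  1 × C (aromatic): no H
  1 × O: 1 H
  1 × S: 1 H
  Total hydrogens = 34.
Molecular formula: C20H34N2O3S

C20H34N2O3S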